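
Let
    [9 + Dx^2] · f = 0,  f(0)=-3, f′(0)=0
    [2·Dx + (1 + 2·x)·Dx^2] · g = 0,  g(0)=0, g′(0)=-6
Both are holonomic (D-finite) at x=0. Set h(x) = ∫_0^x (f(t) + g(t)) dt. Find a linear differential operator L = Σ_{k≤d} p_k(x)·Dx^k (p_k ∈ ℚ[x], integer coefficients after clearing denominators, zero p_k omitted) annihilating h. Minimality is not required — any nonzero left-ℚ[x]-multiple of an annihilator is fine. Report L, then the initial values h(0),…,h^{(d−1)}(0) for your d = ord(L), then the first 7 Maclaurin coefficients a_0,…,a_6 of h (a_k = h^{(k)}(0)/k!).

L = (594 + 648·x + 648·x^2)·Dx^2 + (153 + 630·x + 972·x^2 + 648·x^3)·Dx^3 + (66 + 72·x + 72·x^2)·Dx^4 + (17 + 70·x + 108·x^2 + 72·x^3)·Dx^5  (order 5).
h: a_k = 0, -3, -3, 13/2, -2, 3/8, -16/5, …
ICs: h(0) = 0, h′(0) = -3, h′′(0) = -6, h′′′(0) = 39, h′′′′(0) = -48.

f: a_k = -3, 0, 27/2, 0, -81/8, 0, 243/80, …
g: a_k = 0, -6, 6, -8, 12, -96/5, 32, …
Sum ⇒ L₀ = lclm(L_f,L_g) in ℚ(x)⟨Dx⟩.
h=∫h₀ ⇒ L = L₀·Dx.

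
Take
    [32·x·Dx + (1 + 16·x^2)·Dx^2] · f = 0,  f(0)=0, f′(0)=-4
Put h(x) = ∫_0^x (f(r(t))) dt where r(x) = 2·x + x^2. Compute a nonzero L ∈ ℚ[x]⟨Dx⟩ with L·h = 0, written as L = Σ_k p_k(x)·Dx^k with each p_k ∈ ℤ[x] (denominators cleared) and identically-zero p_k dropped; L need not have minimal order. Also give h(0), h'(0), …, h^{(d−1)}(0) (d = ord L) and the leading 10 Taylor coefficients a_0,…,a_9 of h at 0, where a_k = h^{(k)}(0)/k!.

L = (-1 + 128·x + 256·x^2 + 192·x^3 + 48·x^4)·Dx^2 + (1 + x + 64·x^2 + 128·x^3 + 80·x^4 + 16·x^5)·Dx^3  (order 3).
h: a_k = 0, 0, -4, -4/3, 128/3, 256/5, -16064/15, -49088/21, 247808/7, 1040384/9, …
ICs: h(0) = 0, h′(0) = 0, h′′(0) = -8.

f: a_k = 0, -4, 0, 64/3, 0, -1024/5, 0, 16384/7, 0, -262144/9, …
Change of var in L_f (x↦r) gives L₀.
∫: right-multiply L₀ by Dx.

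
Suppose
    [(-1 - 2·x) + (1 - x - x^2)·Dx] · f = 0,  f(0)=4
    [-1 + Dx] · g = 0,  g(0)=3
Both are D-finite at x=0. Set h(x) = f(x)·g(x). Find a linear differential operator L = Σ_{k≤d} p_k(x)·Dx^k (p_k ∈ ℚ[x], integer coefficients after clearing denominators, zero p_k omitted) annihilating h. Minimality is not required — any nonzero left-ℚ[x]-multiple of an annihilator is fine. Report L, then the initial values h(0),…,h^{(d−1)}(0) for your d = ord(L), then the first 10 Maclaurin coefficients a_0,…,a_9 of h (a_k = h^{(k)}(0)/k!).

f: a_k = 4, 4, 8, 12, 20, 32, 52, 84, 136, 220, …
g: a_k = 3, 3, 3/2, 1/2, 1/8, 1/40, 1/240, 1/1680, 1/13440, 1/120960, …
f·g: L₀ = L_f ⊗_s L_g, ord ≤ 1·1.
L = (2 + x - x^2) + (-1 + x + x^2)·Dx  (order 1).
h: a_k = 12, 24, 42, 68, 221/2, 893/5, 17347/60, 98221/210, 2542969/3360, 2645039/2160, …
ICs: h(0) = 12.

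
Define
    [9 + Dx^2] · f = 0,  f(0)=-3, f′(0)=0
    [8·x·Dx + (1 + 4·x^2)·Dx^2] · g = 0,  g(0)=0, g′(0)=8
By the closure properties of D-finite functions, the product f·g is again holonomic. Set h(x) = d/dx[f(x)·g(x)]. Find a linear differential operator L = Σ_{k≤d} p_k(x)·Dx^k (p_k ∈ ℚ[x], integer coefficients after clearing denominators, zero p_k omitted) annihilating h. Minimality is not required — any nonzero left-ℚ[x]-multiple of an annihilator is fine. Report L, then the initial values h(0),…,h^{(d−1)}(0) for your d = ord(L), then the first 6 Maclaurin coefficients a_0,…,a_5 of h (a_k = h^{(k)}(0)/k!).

f: a_k = -3, 0, 27/2, 0, -81/8, 0, …
g: a_k = 0, 8, 0, -32/3, 0, 128/5, …
h₀=f·g: eliminate ⇒ L₀, order ≤ 2·2.
h₀' ⇒ L via d/dx closure of L₀.
L = (134325 + 1685016·x^2 + 9665136·x^4 + 17604864·x^6 + 22954752·x^8 + 28366848·x^10 + 26873856·x^12) + (77328·x + 1187136·x^3 + 5460480·x^5 + 10782720·x^7 + 14929920·x^9 + 11943936·x^11)·Dx + (17850 + 242160·x^2 + 1468896·x^4 + 3414528·x^6 + 5764608·x^8 + 7630848·x^10 + 5971968·x^12)·Dx^2 + (8592·x + 131904·x^3 + 606720·x^5 + 1198080·x^7 + 1658880·x^9 + 1327104·x^11)·Dx^3 + (325 + 6104·x^2 + 43888·x^4 + 162048·x^6 + 357120·x^8 + 497664·x^10 + 331776·x^12)·Dx^4  (order 4).
h: a_k = -24, 0, 420, 0, -1509, 0, …
ICs: h(0) = -24, h′(0) = 0, h′′(0) = 840, h′′′(0) = 0.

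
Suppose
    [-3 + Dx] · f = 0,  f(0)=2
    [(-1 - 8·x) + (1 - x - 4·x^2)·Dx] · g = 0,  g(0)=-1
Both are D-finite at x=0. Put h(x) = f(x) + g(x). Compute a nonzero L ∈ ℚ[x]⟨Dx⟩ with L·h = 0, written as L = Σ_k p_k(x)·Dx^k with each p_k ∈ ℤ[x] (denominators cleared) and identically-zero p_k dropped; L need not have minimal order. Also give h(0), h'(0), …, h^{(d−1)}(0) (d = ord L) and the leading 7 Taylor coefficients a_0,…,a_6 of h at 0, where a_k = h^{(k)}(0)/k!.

L = (21 + 9·x + 396·x^2 + 288·x^3) + (-1 - 42·x - 159·x^2 + 72·x^3 + 144·x^4)·Dx + (-2 + 13·x + 9·x^2 - 56·x^3 - 48·x^4)·Dx^2  (order 2).
h: a_k = 1, 5, 4, 0, -89/4, -1219/20, -7159/40, …
ICs: h(0) = 1, h′(0) = 5.

f: a_k = 2, 6, 9, 9, 27/4, 81/20, 81/40, …
g: a_k = -1, -1, -5, -9, -29, -65, -181, …
Weyl lclm of L_f,L_g ⇒ L₀ (ord ≤ 2).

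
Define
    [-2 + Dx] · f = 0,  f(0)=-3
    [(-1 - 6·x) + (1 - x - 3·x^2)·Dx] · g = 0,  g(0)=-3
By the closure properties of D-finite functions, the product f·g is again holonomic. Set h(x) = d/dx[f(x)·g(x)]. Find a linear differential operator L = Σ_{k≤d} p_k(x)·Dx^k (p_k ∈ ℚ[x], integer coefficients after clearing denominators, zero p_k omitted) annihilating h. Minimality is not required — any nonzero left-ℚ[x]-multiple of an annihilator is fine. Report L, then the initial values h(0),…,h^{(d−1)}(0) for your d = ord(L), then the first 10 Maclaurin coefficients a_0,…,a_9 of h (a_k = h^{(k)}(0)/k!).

L = (16 + 30·x - 2·x^2 - 48·x^3 + 36·x^4) + (-3 - x + 19·x^2 + 6·x^3 - 18·x^4)·Dx  (order 1).
h: a_k = 27, 144, 495, 1548, 4422, 61386/5, 164487/5, 606944/7, 7855213/35, 60324646/105, …
ICs: h(0) = 27.

f: a_k = -3, -6, -6, -4, -2, -4/5, -4/15, -8/105, -2/105, -4/945, …
g: a_k = -3, -3, -12, -21, -57, -120, -291, -651, -1524, -3477, …
Sym-product of L_f,L_g gives L₀ (≤ ord 1).
Derive L from L₀ (diff closure).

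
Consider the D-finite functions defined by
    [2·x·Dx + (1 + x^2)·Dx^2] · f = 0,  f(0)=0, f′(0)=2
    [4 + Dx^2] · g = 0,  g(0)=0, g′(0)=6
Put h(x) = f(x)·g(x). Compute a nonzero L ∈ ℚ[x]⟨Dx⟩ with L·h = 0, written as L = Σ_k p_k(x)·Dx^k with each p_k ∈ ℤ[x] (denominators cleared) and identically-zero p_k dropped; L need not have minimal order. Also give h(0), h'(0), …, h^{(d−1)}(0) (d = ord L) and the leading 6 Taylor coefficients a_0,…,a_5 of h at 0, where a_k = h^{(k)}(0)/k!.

f: a_k = 0, 2, 0, -2/3, 0, 2/5, …
g: a_k = 0, 6, 0, -4, 0, 4/5, …
h₀=f·g: eliminate ⇒ L₀, order ≤ 2·2.
L = (160 + 464·x^2 + 464·x^4 + 256·x^6 + 64·x^8) + (96·x + 224·x^3 + 192·x^5 + 64·x^7)·Dx + (60 + 188·x^2 + 216·x^4 + 128·x^6 + 32·x^8)·Dx^2 + (24·x + 56·x^3 + 48·x^5 + 16·x^7)·Dx^3 + (5 + 18·x^2 + 25·x^4 + 16·x^6 + 4·x^8)·Dx^4  (order 4).
h: a_k = 0, 0, 12, 0, -12, 0, …
ICs: h(0) = 0, h′(0) = 0, h′′(0) = 24, h′′′(0) = 0.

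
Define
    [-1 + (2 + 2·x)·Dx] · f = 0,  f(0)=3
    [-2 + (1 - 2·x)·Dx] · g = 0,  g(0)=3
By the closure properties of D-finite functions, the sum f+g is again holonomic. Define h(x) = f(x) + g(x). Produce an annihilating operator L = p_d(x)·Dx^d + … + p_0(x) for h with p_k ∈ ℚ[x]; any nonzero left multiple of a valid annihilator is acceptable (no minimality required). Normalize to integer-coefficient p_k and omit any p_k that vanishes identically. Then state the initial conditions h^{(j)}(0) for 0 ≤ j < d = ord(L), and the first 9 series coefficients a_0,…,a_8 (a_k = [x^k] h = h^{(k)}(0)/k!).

f: a_k = 3, 3/2, -3/8, 3/16, -15/128, 21/256, -63/1024, 99/2048, -1287/32768, …
g: a_k = 3, 6, 12, 24, 48, 96, 192, 384, 768, …
L₀ := lclm(L_f,L_g); ord L₀ ≤ 1+1.
L = (6 + 4·x) + (-11 - 20·x - 12·x^2)·Dx + (2 + 2·x - 8·x^2 - 8·x^3)·Dx^2  (order 2).
h: a_k = 6, 15/2, 93/8, 387/16, 6129/128, 24597/256, 196545/1024, 786531/2048, 25164537/32768, …
ICs: h(0) = 6, h′(0) = 15/2.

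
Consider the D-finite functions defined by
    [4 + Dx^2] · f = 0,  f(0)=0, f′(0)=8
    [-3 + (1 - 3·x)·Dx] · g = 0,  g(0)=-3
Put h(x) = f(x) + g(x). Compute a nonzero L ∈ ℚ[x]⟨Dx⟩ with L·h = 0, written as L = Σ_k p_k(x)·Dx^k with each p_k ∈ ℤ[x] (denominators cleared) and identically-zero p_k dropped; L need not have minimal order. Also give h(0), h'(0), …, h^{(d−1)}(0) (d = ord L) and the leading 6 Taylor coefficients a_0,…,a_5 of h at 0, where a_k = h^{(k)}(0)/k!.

L = (-348 + 144·x - 216·x^2) + (44 - 180·x + 216·x^2 - 216·x^3)·Dx + (-87 + 36·x - 54·x^2)·Dx^2 + (11 - 45·x + 54·x^2 - 54·x^3)·Dx^3  (order 3).
h: a_k = -3, -1, -27, -259/3, -243, -10919/15, …
ICs: h(0) = -3, h′(0) = -1, h′′(0) = -54.

f: a_k = 0, 8, 0, -16/3, 0, 16/15, …
g: a_k = -3, -9, -27, -81, -243, -729, …
h₀=f+g: left-lcm gives L₀, ord ≤ 3.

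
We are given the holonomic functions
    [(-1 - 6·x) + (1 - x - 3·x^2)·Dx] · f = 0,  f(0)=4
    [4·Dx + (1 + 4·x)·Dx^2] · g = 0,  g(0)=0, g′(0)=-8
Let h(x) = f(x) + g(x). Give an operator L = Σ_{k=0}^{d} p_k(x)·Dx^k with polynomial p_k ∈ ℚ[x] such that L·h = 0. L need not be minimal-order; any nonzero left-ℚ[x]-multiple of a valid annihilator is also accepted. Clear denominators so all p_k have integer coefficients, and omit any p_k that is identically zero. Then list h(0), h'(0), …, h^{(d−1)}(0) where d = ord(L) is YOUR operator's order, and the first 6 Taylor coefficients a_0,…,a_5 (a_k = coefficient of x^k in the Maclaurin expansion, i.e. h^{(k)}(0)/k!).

L = (212 + 1072·x + 3144·x^2 + 2160·x^3 + 2592·x^4)·Dx + (5 + 248·x + 1922·x^2 + 4308·x^3 + 4464·x^4 + 4320·x^5)·Dx^2 + (-6 - 53·x - 108·x^2 + 110·x^3 + 519·x^4 + 1044·x^5 + 864·x^6)·Dx^3  (order 3).
h: a_k = 4, -4, 32, -44/3, 204, -1248/5, …
ICs: h(0) = 4, h′(0) = -4, h′′(0) = 64.

f: a_k = 4, 4, 16, 28, 76, 160, …
g: a_k = 0, -8, 16, -128/3, 128, -2048/5, …
f+g: L₀ = lclm(L_f,L_g), ord ≤ 1+2.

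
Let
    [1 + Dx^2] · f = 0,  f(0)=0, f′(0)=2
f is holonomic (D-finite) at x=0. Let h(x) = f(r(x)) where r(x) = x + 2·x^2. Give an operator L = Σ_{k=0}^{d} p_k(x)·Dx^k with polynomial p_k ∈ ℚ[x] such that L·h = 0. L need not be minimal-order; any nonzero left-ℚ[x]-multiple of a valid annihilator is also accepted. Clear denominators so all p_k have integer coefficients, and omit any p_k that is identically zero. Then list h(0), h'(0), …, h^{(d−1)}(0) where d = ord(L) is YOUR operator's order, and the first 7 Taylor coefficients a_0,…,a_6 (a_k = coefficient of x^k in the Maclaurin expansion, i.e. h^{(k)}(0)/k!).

f: a_k = 0, 2, 0, -1/3, 0, 1/60, 0, …
f∘r: x↦r, Dx↦Dx/r' in L_f ⇒ L₀.
L = (1 + 12·x + 48·x^2 + 64·x^3) - 4·Dx + (1 + 4·x)·Dx^2  (order 2).
h: a_k = 0, 2, 4, -1/3, -2, -239/60, -5/2, …
ICs: h(0) = 0, h′(0) = 2.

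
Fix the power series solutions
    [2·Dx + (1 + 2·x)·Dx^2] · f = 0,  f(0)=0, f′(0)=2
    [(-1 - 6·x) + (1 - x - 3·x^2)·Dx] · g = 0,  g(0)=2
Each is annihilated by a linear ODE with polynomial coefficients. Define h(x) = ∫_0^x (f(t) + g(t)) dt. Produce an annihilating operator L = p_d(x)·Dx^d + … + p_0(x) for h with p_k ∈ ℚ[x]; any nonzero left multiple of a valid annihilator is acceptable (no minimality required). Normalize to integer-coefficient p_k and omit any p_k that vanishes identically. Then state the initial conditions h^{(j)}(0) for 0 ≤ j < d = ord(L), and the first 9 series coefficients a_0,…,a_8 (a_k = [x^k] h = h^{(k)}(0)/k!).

L = (-74 - 412·x - 948·x^2 - 864·x^3 - 648·x^4)·Dx^2 + (-17 - 212·x - 890·x^2 - 1644·x^3 - 1764·x^4 - 1080·x^5)·Dx^3 + (5 + 27·x + 33·x^2 - 68·x^3 - 276·x^4 - 396·x^5 - 216·x^6)·Dx^4  (order 4).
h: a_k = 0, 2, 2, 2, 25/6, 34/5, 72/5, 550/21, 1583/28, …
ICs: h(0) = 0, h′(0) = 2, h′′(0) = 4, h′′′(0) = 12.

f: a_k = 0, 2, -2, 8/3, -4, 32/5, -32/3, 128/7, -32, …
g: a_k = 2, 2, 8, 14, 38, 80, 194, 434, 1016, …
Weyl lclm of L_f,L_g ⇒ L₀ (ord ≤ 3).
Integrate: L := L₀·Dx.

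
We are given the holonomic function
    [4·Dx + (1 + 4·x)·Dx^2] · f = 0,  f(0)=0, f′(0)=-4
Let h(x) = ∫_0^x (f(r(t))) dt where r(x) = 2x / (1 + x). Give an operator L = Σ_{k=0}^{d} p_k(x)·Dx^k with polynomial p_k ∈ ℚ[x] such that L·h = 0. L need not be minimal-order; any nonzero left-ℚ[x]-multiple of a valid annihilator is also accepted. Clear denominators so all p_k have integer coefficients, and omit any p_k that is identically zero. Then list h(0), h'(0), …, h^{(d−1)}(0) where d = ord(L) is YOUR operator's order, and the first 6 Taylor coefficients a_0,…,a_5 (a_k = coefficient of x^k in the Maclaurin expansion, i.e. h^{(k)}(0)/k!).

L = (10 + 18·x)·Dx^2 + (1 + 10·x + 9·x^2)·Dx^3  (order 3).
h: a_k = 0, 0, -4, 40/3, -182/3, 328, …
ICs: h(0) = 0, h′(0) = 0, h′′(0) = -8.

f: a_k = 0, -4, 8, -64/3, 64, -1024/5, …
L₀ from L_f via x↦r, Dx↦r'^{-1}Dx.
Integrate: L := L₀·Dx.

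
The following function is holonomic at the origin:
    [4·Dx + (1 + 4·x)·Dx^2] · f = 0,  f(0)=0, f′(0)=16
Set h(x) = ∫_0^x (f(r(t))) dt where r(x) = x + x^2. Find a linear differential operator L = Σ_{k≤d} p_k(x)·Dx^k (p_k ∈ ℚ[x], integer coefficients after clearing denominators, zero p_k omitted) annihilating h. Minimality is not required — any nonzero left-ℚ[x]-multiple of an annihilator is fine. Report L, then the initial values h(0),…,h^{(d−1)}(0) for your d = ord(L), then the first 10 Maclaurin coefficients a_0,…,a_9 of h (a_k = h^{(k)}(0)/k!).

f: a_k = 0, 16, -32, 256/3, -256, 4096/5, -8192/3, 65536/7, -32768, 1048576/9, …
f∘r: x↦r, Dx↦Dx/r' in L_f ⇒ L₀.
h=∫₀ˣh₀: take L = L₀·Dx.
L = 2·Dx^2 + (1 + 2·x)·Dx^3  (order 3).
h: a_k = 0, 0, 8, -16/3, 16/3, -32/5, 128/15, -256/21, 128/7, -256/9, …
ICs: h(0) = 0, h′(0) = 0, h′′(0) = 16.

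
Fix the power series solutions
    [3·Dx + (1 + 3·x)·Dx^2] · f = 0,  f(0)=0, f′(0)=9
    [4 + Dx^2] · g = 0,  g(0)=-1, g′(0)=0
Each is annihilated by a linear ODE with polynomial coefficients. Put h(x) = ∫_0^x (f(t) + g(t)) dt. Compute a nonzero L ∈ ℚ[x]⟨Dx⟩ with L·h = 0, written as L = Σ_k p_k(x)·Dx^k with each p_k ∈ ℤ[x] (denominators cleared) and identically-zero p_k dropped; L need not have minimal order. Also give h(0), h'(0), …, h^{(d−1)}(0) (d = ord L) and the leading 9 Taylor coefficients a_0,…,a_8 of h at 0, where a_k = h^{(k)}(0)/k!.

f: a_k = 0, 9, -27/2, 27, -243/4, 729/5, -729/2, 6561/7, -19683/8, …
g: a_k = -1, 0, 2, 0, -2/3, 0, 4/45, 0, -2/315, …
Sum ⇒ L₀ = lclm(L_f,L_g) in ℚ(x)⟨Dx⟩.
h=∫h₀ ⇒ L = L₀·Dx.
L = (348 + 144·x + 216·x^2)·Dx^2 + (44 + 180·x + 216·x^2 + 216·x^3)·Dx^3 + (87 + 36·x + 54·x^2)·Dx^4 + (11 + 45·x + 54·x^2 + 54·x^3)·Dx^5  (order 5).
h: a_k = 0, -1, 9/2, -23/6, 27/4, -737/60, 243/10, -32797/630, 6561/56, …
ICs: h(0) = 0, h′(0) = -1, h′′(0) = 9, h′′′(0) = -23, h′′′′(0) = 162.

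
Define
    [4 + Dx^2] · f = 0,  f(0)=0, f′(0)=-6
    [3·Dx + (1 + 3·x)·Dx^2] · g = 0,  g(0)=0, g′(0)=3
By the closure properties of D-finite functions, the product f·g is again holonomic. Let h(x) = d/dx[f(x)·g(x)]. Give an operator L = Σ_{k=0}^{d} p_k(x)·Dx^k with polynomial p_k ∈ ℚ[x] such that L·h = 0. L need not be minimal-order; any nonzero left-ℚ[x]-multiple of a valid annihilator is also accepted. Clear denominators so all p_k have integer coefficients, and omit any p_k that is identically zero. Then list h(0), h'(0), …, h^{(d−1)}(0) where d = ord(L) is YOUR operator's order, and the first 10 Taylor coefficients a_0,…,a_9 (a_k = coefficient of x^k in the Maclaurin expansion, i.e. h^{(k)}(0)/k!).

L = (-21880 - 49536·x - 195264·x^2 - 252288·x^3 + 225504·x^4 + 746496·x^5 + 373248·x^6) + (-9384 - 44856·x - 47520·x^2 + 90720·x^3 + 311040·x^4 + 186624·x^5)·Dx + (-6026 - 16344·x - 53892·x^2 - 32832·x^3 + 182736·x^4 + 373248·x^5 + 186624·x^6)·Dx^2 + (-2346 - 11214·x - 11880·x^2 + 22680·x^3 + 77760·x^4 + 46656·x^5)·Dx^3 + (-139 - 990·x - 1269·x^2 + 7560·x^3 + 31590·x^4 + 46656·x^5 + 23328·x^6)·Dx^4  (order 4).
h: a_k = 0, -36, 81, -168, 1035/2, -1548, 22806/5, -94480/7, 1121553/28, -37518052/315, …
ICs: h(0) = 0, h′(0) = -36, h′′(0) = 162, h′′′(0) = -1008.

f: a_k = 0, -6, 0, 4, 0, -4/5, 0, 8/105, 0, -4/945, …
g: a_k = 0, 3, -9/2, 9, -81/4, 243/5, -243/2, 2187/7, -6561/8, 2187, …
Sym-product of L_f,L_g gives L₀ (≤ ord 4).
h₀' ⇒ L via d/dx closure of L₀.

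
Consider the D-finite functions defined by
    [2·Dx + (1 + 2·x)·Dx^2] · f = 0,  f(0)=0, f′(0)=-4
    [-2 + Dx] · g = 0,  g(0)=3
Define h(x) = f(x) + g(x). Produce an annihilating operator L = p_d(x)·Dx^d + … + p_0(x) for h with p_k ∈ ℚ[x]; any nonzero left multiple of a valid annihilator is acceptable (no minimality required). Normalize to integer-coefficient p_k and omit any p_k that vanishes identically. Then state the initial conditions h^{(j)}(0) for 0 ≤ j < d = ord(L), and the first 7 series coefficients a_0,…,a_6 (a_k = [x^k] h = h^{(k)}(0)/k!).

f: a_k = 0, -4, 4, -16/3, 8, -64/5, 64/3, …
g: a_k = 3, 6, 6, 4, 2, 4/5, 4/15, …
h₀=f+g: left-lcm gives L₀, ord ≤ 3.
L = (-6 - 4·x)·Dx + (1 - 4·x - 4·x^2)·Dx^2 + (1 + 3·x + 2·x^2)·Dx^3  (order 3).
h: a_k = 3, 2, 10, -4/3, 10, -12, 108/5, …
ICs: h(0) = 3, h′(0) = 2, h′′(0) = 20.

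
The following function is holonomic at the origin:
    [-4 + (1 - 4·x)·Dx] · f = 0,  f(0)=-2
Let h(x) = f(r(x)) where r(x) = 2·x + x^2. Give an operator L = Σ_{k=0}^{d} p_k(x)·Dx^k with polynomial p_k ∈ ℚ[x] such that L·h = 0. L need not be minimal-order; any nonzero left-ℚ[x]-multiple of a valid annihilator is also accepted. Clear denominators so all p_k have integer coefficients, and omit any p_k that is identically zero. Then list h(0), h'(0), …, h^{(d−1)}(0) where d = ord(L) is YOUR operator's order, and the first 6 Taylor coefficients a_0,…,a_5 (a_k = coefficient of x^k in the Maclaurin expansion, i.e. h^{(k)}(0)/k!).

L = (8 + 8·x) + (-1 + 8·x + 4·x^2)·Dx  (order 1).
h: a_k = -2, -16, -136, -1152, -9760, -82688, …
ICs: h(0) = -2.

f: a_k = -2, -8, -32, -128, -512, -2048, …
L₀ from L_f via x↦r, Dx↦r'^{-1}Dx.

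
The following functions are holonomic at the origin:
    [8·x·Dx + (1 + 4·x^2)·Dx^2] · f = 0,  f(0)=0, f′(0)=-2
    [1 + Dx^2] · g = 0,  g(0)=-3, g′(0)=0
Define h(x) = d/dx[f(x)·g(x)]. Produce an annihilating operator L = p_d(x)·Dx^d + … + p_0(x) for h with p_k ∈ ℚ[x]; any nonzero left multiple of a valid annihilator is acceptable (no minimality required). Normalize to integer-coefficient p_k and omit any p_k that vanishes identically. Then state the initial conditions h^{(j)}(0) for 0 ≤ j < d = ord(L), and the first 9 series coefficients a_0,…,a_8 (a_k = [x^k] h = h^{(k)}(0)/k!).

f: a_k = 0, -2, 0, 8/3, 0, -32/5, 0, 128/7, 0, …
g: a_k = -3, 0, 3/2, 0, -1/8, 0, 1/240, 0, -1/13440, …
Product ⇒ symmetric product L₀, ord ≤ 4.
h=h₀': d/dx-closure on L₀ ⇒ L.
L = (3893 + 34584·x^2 + 286832·x^4 + 57600·x^6 + 768·x^8 - 10240·x^10 + 4096·x^12) + (2192·x + 44864·x^3 + 156160·x^5 + 51200·x^7 + 20480·x^9 + 16384·x^11)·Dx + (3978 + 36208·x^2 + 296160·x^4 + 76288·x^6 + 9728·x^8 - 4096·x^10 + 8192·x^12)·Dx^2 + (2192·x + 44864·x^3 + 156160·x^5 + 51200·x^7 + 20480·x^9 + 16384·x^11)·Dx^3 + (85 + 1624·x^2 + 9328·x^4 + 18688·x^6 + 8960·x^8 + 6144·x^10 + 4096·x^12)·Dx^4  (order 4).
h: a_k = 6, 0, -33, 0, 469/4, 0, -54431/120, 0, 801991/448, …
ICs: h(0) = 6, h′(0) = 0, h′′(0) = -66, h′′′(0) = 0.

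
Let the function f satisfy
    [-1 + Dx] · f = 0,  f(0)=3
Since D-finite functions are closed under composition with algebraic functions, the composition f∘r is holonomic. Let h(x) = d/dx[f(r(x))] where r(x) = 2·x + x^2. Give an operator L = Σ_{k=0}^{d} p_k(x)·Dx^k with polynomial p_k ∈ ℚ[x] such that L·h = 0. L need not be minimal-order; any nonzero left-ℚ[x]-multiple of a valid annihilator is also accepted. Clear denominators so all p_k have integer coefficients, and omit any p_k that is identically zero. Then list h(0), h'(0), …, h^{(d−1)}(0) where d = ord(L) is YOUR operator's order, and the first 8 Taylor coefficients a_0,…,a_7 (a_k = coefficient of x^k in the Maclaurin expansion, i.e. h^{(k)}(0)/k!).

f: a_k = 3, 3, 3/2, 1/2, 1/8, 1/40, 1/240, 1/1680, …
f∘r: x↦r, Dx↦Dx/r' in L_f ⇒ L₀.
Derive L from L₀ (diff closure).
L = (3 + 4·x + 2·x^2) + (-1 - x)·Dx  (order 1).
h: a_k = 6, 18, 30, 38, 39, 173/5, 407/15, 135/7, …
ICs: h(0) = 6.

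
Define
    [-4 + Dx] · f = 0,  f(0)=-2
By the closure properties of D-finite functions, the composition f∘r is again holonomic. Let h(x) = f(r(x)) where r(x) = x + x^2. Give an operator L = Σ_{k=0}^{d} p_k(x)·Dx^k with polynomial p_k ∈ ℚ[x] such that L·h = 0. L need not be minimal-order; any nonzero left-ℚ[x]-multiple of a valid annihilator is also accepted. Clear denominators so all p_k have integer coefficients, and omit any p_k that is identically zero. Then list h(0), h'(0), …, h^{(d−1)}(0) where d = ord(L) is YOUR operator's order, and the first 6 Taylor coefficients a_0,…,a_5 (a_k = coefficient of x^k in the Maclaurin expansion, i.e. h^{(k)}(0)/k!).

f: a_k = -2, -8, -16, -64/3, -64/3, -256/15, …
Substitute x→r, Dx→(1/r')Dx; clear ⇒ L₀.
L = (-4 - 8·x) + Dx  (order 1).
h: a_k = -2, -8, -24, -160/3, -304/3, -832/5, …
ICs: h(0) = -2.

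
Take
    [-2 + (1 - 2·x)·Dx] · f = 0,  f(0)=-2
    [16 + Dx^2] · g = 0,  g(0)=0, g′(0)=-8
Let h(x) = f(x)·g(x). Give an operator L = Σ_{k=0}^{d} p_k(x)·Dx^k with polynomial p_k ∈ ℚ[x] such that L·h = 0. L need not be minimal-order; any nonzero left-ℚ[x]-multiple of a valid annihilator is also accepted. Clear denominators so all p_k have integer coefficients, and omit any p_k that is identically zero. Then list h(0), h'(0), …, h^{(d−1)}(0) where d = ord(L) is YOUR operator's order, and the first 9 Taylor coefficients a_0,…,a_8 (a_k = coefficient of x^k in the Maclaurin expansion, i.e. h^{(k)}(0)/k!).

f: a_k = -2, -4, -8, -16, -32, -64, -128, -256, -512, …
g: a_k = 0, -8, 0, 64/3, 0, -256/15, 0, 2048/315, 0, …
h₀=f·g: eliminate ⇒ L₀, order ≤ 1·2.
L = (-16 + 32·x) + 4·Dx + (-1 + 2·x)·Dx^2  (order 2).
h: a_k = 0, 16, 32, 64/3, 128/3, 1792/15, 3584/15, 146432/315, 292864/315, …
ICs: h(0) = 0, h′(0) = 16.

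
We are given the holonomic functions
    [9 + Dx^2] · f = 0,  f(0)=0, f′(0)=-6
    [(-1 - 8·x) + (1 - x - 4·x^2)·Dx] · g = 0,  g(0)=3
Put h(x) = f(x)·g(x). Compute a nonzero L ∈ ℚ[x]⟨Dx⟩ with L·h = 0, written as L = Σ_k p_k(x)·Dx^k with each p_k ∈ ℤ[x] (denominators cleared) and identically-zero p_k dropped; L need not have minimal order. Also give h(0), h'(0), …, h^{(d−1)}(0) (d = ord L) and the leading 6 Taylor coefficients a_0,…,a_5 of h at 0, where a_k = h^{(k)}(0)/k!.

f: a_k = 0, -6, 0, 9, 0, -81/20, …
g: a_k = 3, 3, 15, 27, 87, 195, …
f·g: L₀ = L_f ⊗_s L_g, ord ≤ 2·1.
L = (-1 + 9·x + 36·x^2) + (2 + 16·x)·Dx + (-1 + x + 4·x^2)·Dx^2  (order 2).
h: a_k = 0, -18, -18, -63, -135, -7983/20, …
ICs: h(0) = 0, h′(0) = -18.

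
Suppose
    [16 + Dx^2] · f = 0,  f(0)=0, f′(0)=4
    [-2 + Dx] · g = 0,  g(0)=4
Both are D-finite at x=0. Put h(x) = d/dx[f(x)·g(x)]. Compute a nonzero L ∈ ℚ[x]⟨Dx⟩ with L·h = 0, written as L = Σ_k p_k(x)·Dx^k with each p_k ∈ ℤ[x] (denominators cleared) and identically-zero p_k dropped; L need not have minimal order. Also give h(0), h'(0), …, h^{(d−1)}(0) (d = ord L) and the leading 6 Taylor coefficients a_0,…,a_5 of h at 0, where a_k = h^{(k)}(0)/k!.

f: a_k = 0, 4, 0, -32/3, 0, 128/15, …
g: a_k = 4, 8, 8, 16/3, 8/3, 16/15, …
Product ⇒ symmetric product L₀, ord ≤ 2.
Differentiate: ansatz ord ≤ ord L₀ ⇒ L.
L = 20 - 4·Dx + Dx^2  (order 2).
h: a_k = 16, 64, -32, -256, -608/3, 1408/15, …
ICs: h(0) = 16, h′(0) = 64.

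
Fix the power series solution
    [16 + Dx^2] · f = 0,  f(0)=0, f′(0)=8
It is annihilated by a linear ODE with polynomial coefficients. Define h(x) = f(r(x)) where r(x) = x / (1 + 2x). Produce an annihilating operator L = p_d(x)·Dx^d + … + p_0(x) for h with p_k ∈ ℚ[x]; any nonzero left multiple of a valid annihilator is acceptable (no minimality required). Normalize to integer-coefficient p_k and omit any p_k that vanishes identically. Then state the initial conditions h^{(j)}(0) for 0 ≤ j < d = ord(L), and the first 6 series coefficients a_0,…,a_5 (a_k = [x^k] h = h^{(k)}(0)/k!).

L = 16 + (4 + 24·x + 48·x^2 + 32·x^3)·Dx + (1 + 8·x + 24·x^2 + 32·x^3 + 16·x^4)·Dx^2  (order 2).
h: a_k = 0, 8, -16, 32/3, 64, -5504/15, …
ICs: h(0) = 0, h′(0) = 8.

f: a_k = 0, 8, 0, -64/3, 0, 256/15, …
Substitute x→r, Dx→(1/r')Dx; clear ⇒ L₀.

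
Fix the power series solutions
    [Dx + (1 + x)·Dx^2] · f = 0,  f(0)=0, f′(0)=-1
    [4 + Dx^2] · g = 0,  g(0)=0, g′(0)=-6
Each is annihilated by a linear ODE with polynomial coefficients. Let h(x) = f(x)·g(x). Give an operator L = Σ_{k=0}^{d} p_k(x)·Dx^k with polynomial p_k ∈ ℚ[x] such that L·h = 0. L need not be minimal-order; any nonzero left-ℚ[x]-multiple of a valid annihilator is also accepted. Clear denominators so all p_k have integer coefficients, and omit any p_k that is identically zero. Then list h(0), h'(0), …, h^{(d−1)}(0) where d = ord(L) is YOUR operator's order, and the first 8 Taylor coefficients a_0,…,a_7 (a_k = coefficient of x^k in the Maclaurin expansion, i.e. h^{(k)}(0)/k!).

L = (168 + 864·x + 1456·x^2 + 1024·x^3 + 256·x^4) + (112 + 368·x + 384·x^2 + 128·x^3)·Dx + (102 + 464·x + 744·x^2 + 512·x^3 + 128·x^4)·Dx^2 + (28 + 92·x + 96·x^2 + 32·x^3)·Dx^3 + (15 + 62·x + 95·x^2 + 64·x^3 + 16·x^4)·Dx^4  (order 4).
h: a_k = 0, 0, 6, -3, -2, 1/2, 2/3, -2/5, …
ICs: h(0) = 0, h′(0) = 0, h′′(0) = 12, h′′′(0) = -18.

f: a_k = 0, -1, 1/2, -1/3, 1/4, -1/5, 1/6, -1/7, …
g: a_k = 0, -6, 0, 4, 0, -4/5, 0, 8/105, …
Sym-product of L_f,L_g gives L₀ (≤ ord 4).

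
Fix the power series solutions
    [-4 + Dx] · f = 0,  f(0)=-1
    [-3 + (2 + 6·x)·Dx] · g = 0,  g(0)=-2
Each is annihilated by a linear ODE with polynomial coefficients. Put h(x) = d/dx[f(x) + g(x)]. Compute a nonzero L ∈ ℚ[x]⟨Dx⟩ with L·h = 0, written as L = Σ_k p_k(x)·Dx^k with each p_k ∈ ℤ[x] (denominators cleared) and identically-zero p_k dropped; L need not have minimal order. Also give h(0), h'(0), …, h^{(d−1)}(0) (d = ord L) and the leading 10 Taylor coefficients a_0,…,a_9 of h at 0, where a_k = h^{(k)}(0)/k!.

L = (-204 - 288·x) + (-37 - 384·x - 576·x^2)·Dx + (22 + 114·x + 144·x^2)·Dx^2  (order 2).
h: a_k = -7, -23/2, -337/8, -833/48, -41899/384, 557833/3840, -23782441/46080, 878232127/645120, -39965041939/10321920, 2034257715913/185794560, …
ICs: h(0) = -7, h′(0) = -23/2.

f: a_k = -1, -4, -8, -32/3, -32/3, -128/15, -256/45, -1024/315, -512/315, -2048/2835, …
g: a_k = -2, -3, 9/4, -27/8, 405/64, -1701/128, 15309/512, -72171/1024, 2814669/16384, -14073345/32768, …
Weyl lclm of L_f,L_g ⇒ L₀ (ord ≤ 2).
Derive L from L₀ (diff closure).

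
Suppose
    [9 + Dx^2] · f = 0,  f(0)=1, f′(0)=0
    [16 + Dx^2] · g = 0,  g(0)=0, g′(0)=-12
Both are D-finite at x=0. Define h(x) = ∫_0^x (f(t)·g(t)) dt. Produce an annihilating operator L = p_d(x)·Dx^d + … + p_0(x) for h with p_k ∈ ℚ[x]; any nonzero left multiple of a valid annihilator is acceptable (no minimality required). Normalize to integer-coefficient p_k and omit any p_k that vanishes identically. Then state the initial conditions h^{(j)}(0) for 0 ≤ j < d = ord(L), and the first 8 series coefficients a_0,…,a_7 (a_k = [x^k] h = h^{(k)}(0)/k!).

L = 49·Dx + 50·Dx^3 + Dx^5  (order 5).
h: a_k = 0, 0, -6, 0, 43/2, 0, -2101/60, 0, …
ICs: h(0) = 0, h′(0) = 0, h′′(0) = -12, h′′′(0) = 0, h′′′′(0) = 516.

f: a_k = 1, 0, -9/2, 0, 27/8, 0, -81/80, 0, …
g: a_k = 0, -12, 0, 32, 0, -128/5, 0, 1024/105, …
Sym-product of L_f,L_g gives L₀ (≤ ord 4).
Integrate: L := L₀·Dx.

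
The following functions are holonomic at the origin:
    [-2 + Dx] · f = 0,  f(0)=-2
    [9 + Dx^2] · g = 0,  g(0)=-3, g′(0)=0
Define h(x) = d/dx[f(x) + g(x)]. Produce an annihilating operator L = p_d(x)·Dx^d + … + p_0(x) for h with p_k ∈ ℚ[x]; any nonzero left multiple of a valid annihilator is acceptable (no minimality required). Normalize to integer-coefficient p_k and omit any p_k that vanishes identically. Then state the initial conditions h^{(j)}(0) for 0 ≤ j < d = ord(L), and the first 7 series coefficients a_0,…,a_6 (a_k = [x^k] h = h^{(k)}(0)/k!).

L = 18 - 9·Dx + 2·Dx^2 - Dx^3  (order 3).
h: a_k = -4, 19, -8, -275/6, -8/3, 2059/120, -16/45, …
ICs: h(0) = -4, h′(0) = 19, h′′(0) = -16.

f: a_k = -2, -4, -4, -8/3, -4/3, -8/15, -8/45, …
g: a_k = -3, 0, 27/2, 0, -81/8, 0, 243/80, …
Weyl lclm of L_f,L_g ⇒ L₀ (ord ≤ 3).
h=h₀': d/dx-closure on L₀ ⇒ L.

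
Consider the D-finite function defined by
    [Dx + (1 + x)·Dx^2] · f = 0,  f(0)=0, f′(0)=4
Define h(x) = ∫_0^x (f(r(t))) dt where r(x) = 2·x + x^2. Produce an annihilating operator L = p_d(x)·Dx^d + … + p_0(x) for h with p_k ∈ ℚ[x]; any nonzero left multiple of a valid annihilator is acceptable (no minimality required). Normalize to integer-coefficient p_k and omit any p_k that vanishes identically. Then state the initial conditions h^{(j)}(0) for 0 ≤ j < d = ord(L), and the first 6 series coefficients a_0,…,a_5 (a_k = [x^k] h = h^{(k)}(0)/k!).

f: a_k = 0, 4, -2, 4/3, -1, 4/5, …
f∘r: x↦r, Dx↦Dx/r' in L_f ⇒ L₀.
h=∫₀ˣh₀: take L = L₀·Dx.
L = Dx^2 + (1 + x)·Dx^3  (order 3).
h: a_k = 0, 0, 4, -4/3, 2/3, -2/5, …
ICs: h(0) = 0, h′(0) = 0, h′′(0) = 8.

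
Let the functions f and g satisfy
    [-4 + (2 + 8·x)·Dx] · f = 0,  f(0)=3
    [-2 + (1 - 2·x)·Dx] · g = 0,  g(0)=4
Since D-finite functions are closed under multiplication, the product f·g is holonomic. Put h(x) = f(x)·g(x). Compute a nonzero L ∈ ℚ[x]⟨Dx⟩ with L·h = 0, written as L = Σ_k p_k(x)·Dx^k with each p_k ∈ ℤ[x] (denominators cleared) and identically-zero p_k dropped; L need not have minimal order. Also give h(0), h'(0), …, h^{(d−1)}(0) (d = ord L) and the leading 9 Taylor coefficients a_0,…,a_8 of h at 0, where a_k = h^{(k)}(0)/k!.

L = (4 + 4·x) + (-1 - 2·x + 8·x^2)·Dx  (order 1).
h: a_k = 12, 48, 72, 192, 264, 864, 720, 4608, -1080, …
ICs: h(0) = 12.

f: a_k = 3, 6, -6, 12, -30, 84, -252, 792, -2574, …
g: a_k = 4, 8, 16, 32, 64, 128, 256, 512, 1024, …
h₀=f·g: eliminate ⇒ L₀, order ≤ 1·1.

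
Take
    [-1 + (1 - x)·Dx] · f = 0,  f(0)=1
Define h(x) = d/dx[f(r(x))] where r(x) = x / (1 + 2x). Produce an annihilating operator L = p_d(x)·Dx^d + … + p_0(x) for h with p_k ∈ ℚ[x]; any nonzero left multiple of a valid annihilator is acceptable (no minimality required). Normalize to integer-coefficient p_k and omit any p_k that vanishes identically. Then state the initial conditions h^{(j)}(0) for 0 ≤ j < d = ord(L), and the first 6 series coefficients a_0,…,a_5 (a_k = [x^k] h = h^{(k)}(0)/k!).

f: a_k = 1, 1, 1, 1, 1, 1, …
h₀=f(r): pull back L_f along r ⇒ L₀.
Derive L from L₀ (diff closure).
L = -4 + (-2 - 2·x)·Dx  (order 1).
h: a_k = 1, -2, 3, -4, 5, -6, …
ICs: h(0) = 1.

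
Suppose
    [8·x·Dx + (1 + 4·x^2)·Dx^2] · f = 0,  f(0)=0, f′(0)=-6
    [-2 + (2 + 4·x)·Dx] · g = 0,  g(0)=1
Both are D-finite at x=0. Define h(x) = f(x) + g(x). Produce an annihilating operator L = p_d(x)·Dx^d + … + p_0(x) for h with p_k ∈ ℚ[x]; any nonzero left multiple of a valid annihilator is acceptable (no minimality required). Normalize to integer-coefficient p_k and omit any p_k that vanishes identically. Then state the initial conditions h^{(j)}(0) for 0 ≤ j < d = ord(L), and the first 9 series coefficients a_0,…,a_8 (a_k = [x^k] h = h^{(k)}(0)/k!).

f: a_k = 0, -6, 0, 8, 0, -96/5, 0, 384/7, 0, …
g: a_k = 1, 1, -1/2, 1/2, -5/8, 7/8, -21/16, 33/16, -429/128, …
L₀ := lclm(L_f,L_g); ord L₀ ≤ 2+1.
L = (-8 - 40·x + 96·x^2 + 96·x^3)·Dx + (-11 - 32·x + 40·x^2 + 384·x^3 + 336·x^4)·Dx^2 + (-1 + 6·x + 24·x^2 + 48·x^3 + 112·x^4 + 96·x^5)·Dx^3  (order 3).
h: a_k = 1, -5, -1/2, 17/2, -5/8, -733/40, -21/16, 6375/112, -429/128, …
ICs: h(0) = 1, h′(0) = -5, h′′(0) = -1.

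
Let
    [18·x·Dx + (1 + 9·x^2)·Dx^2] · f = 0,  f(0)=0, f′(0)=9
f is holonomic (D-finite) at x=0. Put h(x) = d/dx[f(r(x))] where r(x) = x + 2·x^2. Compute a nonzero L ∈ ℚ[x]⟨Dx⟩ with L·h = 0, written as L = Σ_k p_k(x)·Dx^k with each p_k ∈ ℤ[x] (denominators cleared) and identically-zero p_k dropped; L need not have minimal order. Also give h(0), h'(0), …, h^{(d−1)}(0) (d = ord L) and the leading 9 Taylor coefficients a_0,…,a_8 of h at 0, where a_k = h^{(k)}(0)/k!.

L = (-4 + 18·x + 144·x^2 + 432·x^3 + 432·x^4) + (1 + 4·x + 9·x^2 + 72·x^3 + 180·x^4 + 144·x^5)·Dx  (order 1).
h: a_k = 9, 36, -81, -648, -891, 7452, 34263, -11664, -544563, …
ICs: h(0) = 9.

f: a_k = 0, 9, 0, -27, 0, 729/5, 0, -6561/7, 0, …
f∘r: x↦r, Dx↦Dx/r' in L_f ⇒ L₀.
Derive L from L₀ (diff closure).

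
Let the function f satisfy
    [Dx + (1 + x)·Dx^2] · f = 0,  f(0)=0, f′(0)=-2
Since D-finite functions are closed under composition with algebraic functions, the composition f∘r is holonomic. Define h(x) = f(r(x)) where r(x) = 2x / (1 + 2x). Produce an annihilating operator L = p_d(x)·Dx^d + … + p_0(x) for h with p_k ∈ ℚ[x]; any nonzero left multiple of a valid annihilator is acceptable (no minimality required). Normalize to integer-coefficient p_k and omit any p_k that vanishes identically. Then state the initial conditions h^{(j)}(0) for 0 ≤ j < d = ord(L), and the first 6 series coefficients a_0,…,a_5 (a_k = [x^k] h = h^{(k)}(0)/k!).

f: a_k = 0, -2, 1, -2/3, 1/2, -2/5, …
L₀ from L_f via x↦r, Dx↦r'^{-1}Dx.
L = (6 + 16·x)·Dx + (1 + 6·x + 8·x^2)·Dx^2  (order 2).
h: a_k = 0, -4, 12, -112/3, 120, -1984/5, …
ICs: h(0) = 0, h′(0) = -4.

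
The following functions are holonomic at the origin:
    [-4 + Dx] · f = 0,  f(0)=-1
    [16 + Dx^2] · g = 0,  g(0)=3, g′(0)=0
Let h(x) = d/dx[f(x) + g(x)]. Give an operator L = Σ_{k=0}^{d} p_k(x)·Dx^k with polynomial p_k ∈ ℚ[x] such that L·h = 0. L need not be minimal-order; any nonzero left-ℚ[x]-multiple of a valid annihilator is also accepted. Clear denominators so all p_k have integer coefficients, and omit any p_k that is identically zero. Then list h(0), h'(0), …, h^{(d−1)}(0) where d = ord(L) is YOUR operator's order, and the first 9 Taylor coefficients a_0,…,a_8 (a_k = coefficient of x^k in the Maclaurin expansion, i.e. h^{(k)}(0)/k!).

f: a_k = -1, -4, -8, -32/3, -32/3, -128/15, -256/45, -1024/315, -512/315, …
g: a_k = 3, 0, -24, 0, 32, 0, -256/15, 0, 512/105, …
h₀=f+g: left-lcm gives L₀, ord ≤ 3.
Derive L from L₀ (diff closure).
L = 64 - 16·Dx + 4·Dx^2 - Dx^3  (order 3).
h: a_k = -4, -64, -32, 256/3, -128/3, -2048/15, -1024/45, 8192/315, -2048/315, …
ICs: h(0) = -4, h′(0) = -64, h′′(0) = -64.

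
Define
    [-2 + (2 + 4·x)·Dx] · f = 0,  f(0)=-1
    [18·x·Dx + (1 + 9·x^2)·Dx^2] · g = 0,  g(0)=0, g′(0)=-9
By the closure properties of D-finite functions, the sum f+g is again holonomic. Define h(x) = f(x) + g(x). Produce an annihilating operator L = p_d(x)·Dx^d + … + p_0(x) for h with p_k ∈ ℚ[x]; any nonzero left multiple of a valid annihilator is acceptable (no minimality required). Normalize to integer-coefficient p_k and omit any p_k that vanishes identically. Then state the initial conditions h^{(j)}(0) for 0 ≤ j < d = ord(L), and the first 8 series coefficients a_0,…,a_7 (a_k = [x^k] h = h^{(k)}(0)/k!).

L = (-18 - 90·x + 486·x^2 + 486·x^3)·Dx + (-21 - 72·x + 360·x^2 + 1944·x^3 + 1701·x^4)·Dx^2 + (-1 + 16·x + 54·x^2 + 198·x^3 + 567·x^4 + 486·x^5)·Dx^3  (order 3).
h: a_k = -1, -10, 1/2, 53/2, 5/8, -5867/40, 21/16, 104745/112, …
ICs: h(0) = -1, h′(0) = -10, h′′(0) = 1.

f: a_k = -1, -1, 1/2, -1/2, 5/8, -7/8, 21/16, -33/16, …
g: a_k = 0, -9, 0, 27, 0, -729/5, 0, 6561/7, …
Sum ⇒ L₀ = lclm(L_f,L_g) in ℚ(x)⟨Dx⟩.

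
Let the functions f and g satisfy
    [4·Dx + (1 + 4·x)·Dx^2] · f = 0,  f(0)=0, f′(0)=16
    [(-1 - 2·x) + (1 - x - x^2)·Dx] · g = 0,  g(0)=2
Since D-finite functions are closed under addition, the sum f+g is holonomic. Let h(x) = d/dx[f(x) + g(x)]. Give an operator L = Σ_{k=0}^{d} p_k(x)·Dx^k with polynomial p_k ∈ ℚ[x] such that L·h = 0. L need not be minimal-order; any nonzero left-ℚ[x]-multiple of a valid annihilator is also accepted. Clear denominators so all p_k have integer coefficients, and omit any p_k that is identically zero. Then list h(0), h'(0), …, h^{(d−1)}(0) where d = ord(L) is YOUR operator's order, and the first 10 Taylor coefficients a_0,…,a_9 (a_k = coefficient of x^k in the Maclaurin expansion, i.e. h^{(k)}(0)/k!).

L = (-100 - 272·x - 392·x^2 - 144·x^3 - 96·x^4) + (7 - 96·x - 434·x^2 - 540·x^3 - 304·x^4 - 160·x^5)·Dx + (4 + 25·x + 28·x^2 - 46·x^3 - 73·x^4 - 76·x^5 - 32·x^6)·Dx^2  (order 2).
h: a_k = 18, -56, 274, -984, 4176, -16228, 65830, -261600, 1049566, -4192524, …
ICs: h(0) = 18, h′(0) = -56.

f: a_k = 0, 16, -32, 256/3, -256, 4096/5, -8192/3, 65536/7, -32768, 1048576/9, …
g: a_k = 2, 2, 4, 6, 10, 16, 26, 42, 68, 110, …
L₀ := lclm(L_f,L_g); ord L₀ ≤ 2+1.
Differentiate: ansatz ord ≤ ord L₀ ⇒ L.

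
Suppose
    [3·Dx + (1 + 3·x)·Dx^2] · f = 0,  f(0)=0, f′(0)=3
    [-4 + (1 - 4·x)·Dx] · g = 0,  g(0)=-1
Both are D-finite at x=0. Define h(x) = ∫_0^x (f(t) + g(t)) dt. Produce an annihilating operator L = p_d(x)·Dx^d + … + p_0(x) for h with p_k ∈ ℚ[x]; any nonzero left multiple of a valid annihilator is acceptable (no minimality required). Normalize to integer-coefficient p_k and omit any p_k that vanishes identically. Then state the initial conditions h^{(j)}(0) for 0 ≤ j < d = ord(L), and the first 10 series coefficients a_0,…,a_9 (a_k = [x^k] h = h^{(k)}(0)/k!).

f: a_k = 0, 3, -9/2, 9, -81/4, 243/5, -243/2, 2187/7, -6561/8, 2187, …
g: a_k = -1, -4, -16, -64, -256, -1024, -4096, -16384, -65536, -262144, …
Sum ⇒ L₀ = lclm(L_f,L_g) in ℚ(x)⟨Dx⟩.
∫: right-multiply L₀ by Dx.
L = (-432 - 288·x)·Dx^2 + (-78 - 720·x - 576·x^2)·Dx^3 + (11 + x - 144·x^2 - 144·x^3)·Dx^4  (order 4).
h: a_k = 0, -1, -1/2, -41/6, -55/4, -221/4, -4877/30, -1205/2, -112501/56, -530849/72, …
ICs: h(0) = 0, h′(0) = -1, h′′(0) = -1, h′′′(0) = -41.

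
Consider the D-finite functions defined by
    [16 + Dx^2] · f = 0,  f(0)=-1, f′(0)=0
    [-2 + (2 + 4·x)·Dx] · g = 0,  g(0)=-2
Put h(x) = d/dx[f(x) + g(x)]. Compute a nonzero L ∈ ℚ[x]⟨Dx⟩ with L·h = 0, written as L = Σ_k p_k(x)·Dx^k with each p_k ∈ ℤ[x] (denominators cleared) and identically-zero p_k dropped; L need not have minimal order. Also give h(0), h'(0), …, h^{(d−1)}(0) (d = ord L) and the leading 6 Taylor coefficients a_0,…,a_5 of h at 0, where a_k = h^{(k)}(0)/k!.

L = (-496 - 1024·x - 1024·x^2) + (-304 - 1632·x - 3072·x^2 - 2048·x^3)·Dx + (-31 - 64·x - 64·x^2)·Dx^2 + (-19 - 102·x - 192·x^2 - 128·x^3)·Dx^3  (order 3).
h: a_k = -2, 18, -3, -113/3, -35/4, 2993/60, …
ICs: h(0) = -2, h′(0) = 18, h′′(0) = -6.

f: a_k = -1, 0, 8, 0, -32/3, 0, …
g: a_k = -2, -2, 1, -1, 5/4, -7/4, …
h₀=f+g: left-lcm gives L₀, ord ≤ 3.
h=h₀': d/dx-closure on L₀ ⇒ L.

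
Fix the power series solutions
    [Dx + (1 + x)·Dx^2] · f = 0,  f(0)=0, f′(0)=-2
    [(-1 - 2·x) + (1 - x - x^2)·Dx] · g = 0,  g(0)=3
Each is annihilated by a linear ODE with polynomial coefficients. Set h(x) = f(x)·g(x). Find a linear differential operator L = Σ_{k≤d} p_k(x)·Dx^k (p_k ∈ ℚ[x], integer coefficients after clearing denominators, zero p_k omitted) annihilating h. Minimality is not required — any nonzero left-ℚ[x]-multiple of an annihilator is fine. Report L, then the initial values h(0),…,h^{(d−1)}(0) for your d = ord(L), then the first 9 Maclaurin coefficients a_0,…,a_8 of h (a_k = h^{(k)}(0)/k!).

f: a_k = 0, -2, 1, -2/3, 1/2, -2/5, 1/3, -2/7, 1/4, …
g: a_k = 3, 3, 6, 9, 15, 24, 39, 63, 102, …
Sym-product of L_f,L_g gives L₀ (≤ ord 2).
L = (3 + 4·x) + (1 + 7·x + 5·x^2)·Dx + (-1 + 2·x^2 + x^3)·Dx^2  (order 2).
h: a_k = 0, -6, -3, -11, -25/2, -247/10, -181/5, -4323/70, -13609/140, …
ICs: h(0) = 0, h′(0) = -6.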